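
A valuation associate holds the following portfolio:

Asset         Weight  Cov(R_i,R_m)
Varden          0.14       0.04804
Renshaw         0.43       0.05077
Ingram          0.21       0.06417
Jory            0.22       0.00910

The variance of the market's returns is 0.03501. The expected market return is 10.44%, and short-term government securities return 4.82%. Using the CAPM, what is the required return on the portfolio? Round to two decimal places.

11.89%

β_Varden = 0.04804 / 0.03501 = 1.3722
β_Renshaw = 0.05077 / 0.03501 = 1.4502
β_Ingram = 0.06417 / 0.03501 = 1.8329
β_Jory = 0.00910 / 0.03501 = 0.2599
β_P = Σ w_i β_i = 0.14×1.3722 + 0.43×1.4502 + 0.21×1.8329 + 0.22×0.2599 = 1.2578
MRP = 10.44% − 4.82% = 5.62%
E(R_P) = R_f + β_P × MRP = 4.82% + 1.2578 × 5.62% = 11.89%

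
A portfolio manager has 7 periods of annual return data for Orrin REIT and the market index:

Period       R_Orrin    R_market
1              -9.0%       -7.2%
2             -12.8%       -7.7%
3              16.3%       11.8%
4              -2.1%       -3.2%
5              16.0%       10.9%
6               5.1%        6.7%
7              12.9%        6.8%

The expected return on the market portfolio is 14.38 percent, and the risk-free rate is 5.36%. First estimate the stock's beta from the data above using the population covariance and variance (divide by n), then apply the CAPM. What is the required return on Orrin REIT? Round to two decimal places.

17.93%

Mean R_i = (-9.0 − 12.8 + 16.3 − 2.1 + 16.0 + 5.1 + 12.9) / 7 = 3.7714%
Mean R_m = (-7.2 − 7.7 + 11.8 − 3.2 + 10.9 + 6.7 + 6.8) / 7 = 2.5857%
Σ(R_i − R̄_i)(R_m − R̄_m) = 590.4471  ⇒  Cov = 590.4471 / 7 = 84.3496
Σ(R_m − R̄_m)² = 423.7486  ⇒  Var(R_m) = 423.7486 / 7 = 60.5355
β = Cov / Var(R_m) = 84.3496 / 60.5355 = 1.3934
MRP = 14.38% − 5.36% = 9.02%
E(R) = R_f + β × MRP = 5.36% + 1.3934 × 9.02% = 17.93%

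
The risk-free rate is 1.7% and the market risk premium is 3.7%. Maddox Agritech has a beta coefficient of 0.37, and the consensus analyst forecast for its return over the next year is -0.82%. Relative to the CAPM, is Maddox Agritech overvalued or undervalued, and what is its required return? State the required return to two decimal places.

Required return = R_f + β·MRP = 1.7% + 0.37 × 3.7% = 3.07%
Forecast -0.82% < required 3.07% → the stock plots below the SML → overvalued.

Overvalued; required return 3.07%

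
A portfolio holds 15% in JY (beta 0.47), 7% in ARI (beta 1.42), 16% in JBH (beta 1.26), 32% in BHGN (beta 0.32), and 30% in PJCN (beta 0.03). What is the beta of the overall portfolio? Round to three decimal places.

β_P = Σ w_i β_i = 0.15×0.47 + 0.07×1.42 + 0.16×1.26 + 0.32×0.32 + 0.30×0.03 = 0.4829

0.483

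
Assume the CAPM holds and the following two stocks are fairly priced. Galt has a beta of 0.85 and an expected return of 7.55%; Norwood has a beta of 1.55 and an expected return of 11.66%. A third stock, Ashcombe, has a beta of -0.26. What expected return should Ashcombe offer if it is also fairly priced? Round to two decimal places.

MRP (SML slope) = (11.66% − 7.55%) / (1.55 − 0.85) = 4.11% / 0.70 = 5.8714%
R_f (intercept) = 7.55% − 0.85 × 5.8714% = 2.5593%
E(R_Ashcombe) = R_f + β × MRP = 2.5593% + -0.26 × 5.8714% = 1.03%

1.03%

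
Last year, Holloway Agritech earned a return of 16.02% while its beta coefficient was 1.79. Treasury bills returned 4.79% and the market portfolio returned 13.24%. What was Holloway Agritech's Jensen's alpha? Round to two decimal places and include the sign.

-3.90%

Market excess return = 13.24% − 4.79% = 8.45%
CAPM benchmark = R_f + β(R_m − R_f) = 4.79% + 1.79 × 8.45% = 19.9155%
α = actual − benchmark = 16.02% − 19.9155% = -3.90%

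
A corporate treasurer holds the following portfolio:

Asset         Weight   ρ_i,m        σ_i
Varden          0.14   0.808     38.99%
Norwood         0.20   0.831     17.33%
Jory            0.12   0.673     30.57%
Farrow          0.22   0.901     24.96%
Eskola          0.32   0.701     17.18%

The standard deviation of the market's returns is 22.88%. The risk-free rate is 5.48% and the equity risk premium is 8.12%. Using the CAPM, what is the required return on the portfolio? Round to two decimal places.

12.07%

β_Varden = 0.808 × 38.99% / 22.88% = 1.3769
β_Norwood = 0.831 × 17.33% / 22.88% = 0.6294
β_Jory = 0.673 × 30.57% / 22.88% = 0.8992
β_Farrow = 0.901 × 24.96% / 22.88% = 0.9829
β_Eskola = 0.701 × 17.18% / 22.88% = 0.5264
β_P = Σ w_i β_i = 0.14×1.3769 + 0.20×0.6294 + 0.12×0.8992 + 0.22×0.9829 + 0.32×0.5264 = 0.8112
E(R_P) = R_f + β_P × MRP = 5.48% + 0.8112 × 8.12% = 12.07%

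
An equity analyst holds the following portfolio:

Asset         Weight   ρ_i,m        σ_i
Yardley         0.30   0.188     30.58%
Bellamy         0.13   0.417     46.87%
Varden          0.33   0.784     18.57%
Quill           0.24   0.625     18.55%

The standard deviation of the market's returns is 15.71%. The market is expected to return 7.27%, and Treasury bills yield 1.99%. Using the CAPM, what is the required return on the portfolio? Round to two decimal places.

β_Yardley = 0.188 × 30.58% / 15.71% = 0.3659
β_Bellamy = 0.417 × 46.87% / 15.71% = 1.2441
β_Varden = 0.784 × 18.57% / 15.71% = 0.9267
β_Quill = 0.625 × 18.55% / 15.71% = 0.7380
β_P = Σ w_i β_i = 0.30×0.3659 + 0.13×1.2441 + 0.33×0.9267 + 0.24×0.7380 = 0.7544
MRP = 7.27% − 1.99% = 5.28%
E(R_P) = R_f + β_P × MRP = 1.99% + 0.7544 × 5.28% = 5.97%

5.97%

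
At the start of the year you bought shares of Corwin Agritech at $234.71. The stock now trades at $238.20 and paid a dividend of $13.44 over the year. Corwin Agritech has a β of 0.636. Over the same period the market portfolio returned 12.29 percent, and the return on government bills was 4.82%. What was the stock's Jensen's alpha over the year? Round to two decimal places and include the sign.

Realised HPR = (P1 + D1 − P0) / P0 = (238.20 + 13.44 − 234.71) / 234.71 = 16.93 / 234.71 = 7.2132%
MRP = 12.29% − 4.82% = 7.47%
CAPM required = R_f + β·MRP = 4.82% + 0.636 × 7.47% = 9.57092%
α = realised − required = 7.2132% − 9.57092% = -2.36%

-2.36%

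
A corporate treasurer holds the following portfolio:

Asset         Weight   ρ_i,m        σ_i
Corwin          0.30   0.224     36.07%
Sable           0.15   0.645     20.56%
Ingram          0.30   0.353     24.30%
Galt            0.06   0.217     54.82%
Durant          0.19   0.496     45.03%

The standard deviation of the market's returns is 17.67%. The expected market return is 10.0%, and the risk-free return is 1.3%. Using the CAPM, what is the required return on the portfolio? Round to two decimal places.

β_Corwin = 0.224 × 36.07% / 17.67% = 0.4573
β_Sable = 0.645 × 20.56% / 17.67% = 0.7505
β_Ingram = 0.353 × 24.30% / 17.67% = 0.4854
β_Galt = 0.217 × 54.82% / 17.67% = 0.6732
β_Durant = 0.496 × 45.03% / 17.67% = 1.2640
β_P = Σ w_i β_i = 0.30×0.4573 + 0.15×0.7505 + 0.30×0.4854 + 0.06×0.6732 + 0.19×1.2640 = 0.6759
MRP = 10.0% − 1.3% = 8.70%
E(R_P) = R_f + β_P × MRP = 1.3% + 0.6759 × 8.7% = 7.18%

7.18%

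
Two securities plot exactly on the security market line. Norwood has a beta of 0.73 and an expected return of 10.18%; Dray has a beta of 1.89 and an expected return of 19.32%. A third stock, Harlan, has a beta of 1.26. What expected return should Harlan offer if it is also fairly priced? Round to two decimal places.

14.36%

MRP (SML slope) = (19.32% − 10.18%) / (1.89 − 0.73) = 9.14% / 1.16 = 7.8793%
R_f (intercept) = 10.18% − 0.73 × 7.8793% = 4.4281%
E(R_Harlan) = R_f + β × MRP = 4.4281% + 1.26 × 7.8793% = 14.36%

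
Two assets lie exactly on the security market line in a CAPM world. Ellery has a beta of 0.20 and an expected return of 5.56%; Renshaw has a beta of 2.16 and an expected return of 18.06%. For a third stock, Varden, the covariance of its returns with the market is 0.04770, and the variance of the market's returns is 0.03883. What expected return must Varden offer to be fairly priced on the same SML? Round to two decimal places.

MRP = (18.06% − 5.56%) / (2.16 − 0.20) = 6.3776%
R_f = 5.56% − 0.20 × 6.3776% = 4.2845%
β_Varden = Cov / Var(R_m) = 0.04770 / 0.03883 = 1.2284
E(R_Varden) = R_f + β × MRP = 4.2845% + 1.2284 × 6.3776% = 12.12%

12.12%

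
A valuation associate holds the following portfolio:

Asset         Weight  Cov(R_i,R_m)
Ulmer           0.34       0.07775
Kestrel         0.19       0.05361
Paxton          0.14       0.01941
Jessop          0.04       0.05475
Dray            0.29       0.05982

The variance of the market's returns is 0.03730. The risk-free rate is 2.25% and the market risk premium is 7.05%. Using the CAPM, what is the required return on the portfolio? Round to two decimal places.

β_Ulmer = 0.07775 / 0.03730 = 2.0845
β_Kestrel = 0.05361 / 0.03730 = 1.4373
β_Paxton = 0.01941 / 0.03730 = 0.5204
β_Jessop = 0.05475 / 0.03730 = 1.4678
β_Dray = 0.05982 / 0.03730 = 1.6038
β_P = Σ w_i β_i = 0.34×2.0845 + 0.19×1.4373 + 0.14×0.5204 + 0.04×1.4678 + 0.29×1.6038 = 1.5785
E(R_P) = R_f + β_P × MRP = 2.25% + 1.5785 × 7.05% = 13.38%

13.38%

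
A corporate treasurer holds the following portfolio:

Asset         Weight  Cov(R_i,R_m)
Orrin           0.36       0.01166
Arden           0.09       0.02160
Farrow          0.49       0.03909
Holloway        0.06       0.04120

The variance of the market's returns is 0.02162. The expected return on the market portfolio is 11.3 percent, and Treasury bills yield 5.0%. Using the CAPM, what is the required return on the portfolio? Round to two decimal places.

β_Orrin = 0.01166 / 0.02162 = 0.5393
β_Arden = 0.02160 / 0.02162 = 0.9991
β_Farrow = 0.03909 / 0.02162 = 1.8080
β_Holloway = 0.04120 / 0.02162 = 1.9056
β_P = Σ w_i β_i = 0.36×0.5393 + 0.09×0.9991 + 0.49×1.8080 + 0.06×1.9056 = 1.2843
MRP = 11.3% − 5.0% = 6.30%
E(R_P) = R_f + β_P × MRP = 5.0% + 1.2843 × 6.3% = 13.09%

13.09%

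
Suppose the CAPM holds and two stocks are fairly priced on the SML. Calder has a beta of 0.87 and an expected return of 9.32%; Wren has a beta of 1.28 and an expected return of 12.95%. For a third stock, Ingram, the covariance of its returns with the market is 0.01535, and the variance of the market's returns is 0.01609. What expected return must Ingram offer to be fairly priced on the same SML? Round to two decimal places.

10.06%

MRP = (12.95% − 9.32%) / (1.28 − 0.87) = 8.8537%
R_f = 9.32% − 0.87 × 8.8537% = 1.6173%
β_Ingram = Cov / Var(R_m) = 0.01535 / 0.01609 = 0.9540
E(R_Ingram) = R_f + β × MRP = 1.6173% + 0.9540 × 8.8537% = 10.06%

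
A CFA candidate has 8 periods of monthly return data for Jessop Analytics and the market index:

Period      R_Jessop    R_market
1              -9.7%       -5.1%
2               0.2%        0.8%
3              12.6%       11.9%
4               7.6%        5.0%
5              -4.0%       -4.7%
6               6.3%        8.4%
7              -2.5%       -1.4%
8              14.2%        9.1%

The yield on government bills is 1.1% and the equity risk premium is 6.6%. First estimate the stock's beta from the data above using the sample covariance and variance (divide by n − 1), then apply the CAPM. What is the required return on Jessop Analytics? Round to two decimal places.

9.23%

Mean R_i = (-9.7 + 0.2 + 12.6 + 7.6 − 4.0 + 6.3 − 2.5 + 14.2) / 8 = 3.0875%
Mean R_m = (-5.1 + 0.8 + 11.9 + 5.0 − 4.7 + 8.4 − 1.4 + 9.1) / 8 = 3.0000%
Σ(R_i − R̄_i)(R_m − R̄_m) = 367.9100  ⇒  Cov = 367.9100 / 7 = 52.5586
Σ(R_m − R̄_m)² = 298.6800  ⇒  Var(R_m) = 298.6800 / 7 = 42.6686
β = Cov / Var(R_m) = 52.5586 / 42.6686 = 1.2318
E(R) = R_f + β × MRP = 1.1% + 1.2318 × 6.6% = 9.23%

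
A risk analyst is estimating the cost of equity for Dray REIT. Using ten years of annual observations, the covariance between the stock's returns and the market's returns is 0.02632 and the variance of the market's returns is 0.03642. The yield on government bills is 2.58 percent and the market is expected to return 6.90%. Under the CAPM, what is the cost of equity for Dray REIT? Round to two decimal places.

5.70%

β = Cov(R_i, R_m) / Var(R_m) = 0.02632 / 0.03642 = 0.7227
MRP = 6.90% − 2.58% = 4.32%
E(R) = R_f + β × MRP = 2.58% + 0.7227 × 4.32% = 5.70%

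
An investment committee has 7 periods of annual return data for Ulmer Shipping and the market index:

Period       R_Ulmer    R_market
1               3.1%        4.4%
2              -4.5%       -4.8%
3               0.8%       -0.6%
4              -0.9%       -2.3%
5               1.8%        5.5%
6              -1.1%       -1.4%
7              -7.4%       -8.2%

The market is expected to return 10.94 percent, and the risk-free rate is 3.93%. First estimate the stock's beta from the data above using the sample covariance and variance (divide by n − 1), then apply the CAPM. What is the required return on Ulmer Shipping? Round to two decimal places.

Mean R_i = (3.1 − 4.5 + 0.8 − 0.9 + 1.8 − 1.1 − 7.4) / 7 = -1.1714%
Mean R_m = (4.4 − 4.8 − 0.6 − 2.3 + 5.5 − 1.4 − 8.2) / 7 = -1.0571%
Σ(R_i − R̄_i)(R_m − R̄_m) = 100.2814  ⇒  Cov = 100.2814 / 6 = 16.7136
Σ(R_m − R̄_m)² = 139.6771  ⇒  Var(R_m) = 139.6771 / 6 = 23.2795
β = Cov / Var(R_m) = 16.7136 / 23.2795 = 0.7180
MRP = 10.94% − 3.93% = 7.01%
E(R) = R_f + β × MRP = 3.93% + 0.7180 × 7.01% = 8.96%

8.96%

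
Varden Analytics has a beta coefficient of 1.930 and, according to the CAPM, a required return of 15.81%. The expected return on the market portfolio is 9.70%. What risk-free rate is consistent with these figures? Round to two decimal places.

E(R) = R_f + β(E(R_m) − R_f) = R_f(1 − β) + β·E(R_m)
15.81% = R_f × (1 − 1.930) + 1.930 × 9.70%
15.81% = R_f × -0.930 + 18.72100%
R_f = (15.81% − 18.72100%) / -0.930 = 3.13%

3.13%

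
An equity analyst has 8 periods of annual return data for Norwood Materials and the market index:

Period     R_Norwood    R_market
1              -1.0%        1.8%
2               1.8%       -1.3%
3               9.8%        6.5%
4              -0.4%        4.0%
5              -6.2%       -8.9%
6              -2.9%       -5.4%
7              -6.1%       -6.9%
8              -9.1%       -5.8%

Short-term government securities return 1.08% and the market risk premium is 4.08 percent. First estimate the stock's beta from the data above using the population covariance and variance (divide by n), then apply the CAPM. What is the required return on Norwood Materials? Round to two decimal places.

4.69%

Mean R_i = (-1.0 + 1.8 + 9.8 − 0.4 − 6.2 − 2.9 − 6.1 − 9.1) / 8 = -1.7625%
Mean R_m = (1.8 − 1.3 + 6.5 + 4.0 − 8.9 − 5.4 − 6.9 − 5.8) / 8 = -2.0000%
Σ(R_i − R̄_i)(R_m − R̄_m) = 195.4700  ⇒  Cov = 195.4700 / 8 = 24.4338
Σ(R_m − R̄_m)² = 220.8000  ⇒  Var(R_m) = 220.8000 / 8 = 27.6000
β = Cov / Var(R_m) = 24.4338 / 27.6000 = 0.8853
E(R) = R_f + β × MRP = 1.08% + 0.8853 × 4.08% = 4.69%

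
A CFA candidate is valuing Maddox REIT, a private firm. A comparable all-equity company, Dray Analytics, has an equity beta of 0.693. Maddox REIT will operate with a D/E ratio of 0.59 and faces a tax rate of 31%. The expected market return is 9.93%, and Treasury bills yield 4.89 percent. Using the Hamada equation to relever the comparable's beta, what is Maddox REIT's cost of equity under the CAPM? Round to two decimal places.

β_L = β_U × [1 + (1 − t)(D/E)] = 0.693 × [1 + (1 − 0.31) × 0.59]
    = 0.693 × [1 + 0.69 × 0.59] = 0.693 × 1.4071 = 0.9751
MRP = 9.93% − 4.89% = 5.04%
E(R) = R_f + β_L × MRP = 4.89% + 0.9751 × 5.04% = 9.80%

9.80%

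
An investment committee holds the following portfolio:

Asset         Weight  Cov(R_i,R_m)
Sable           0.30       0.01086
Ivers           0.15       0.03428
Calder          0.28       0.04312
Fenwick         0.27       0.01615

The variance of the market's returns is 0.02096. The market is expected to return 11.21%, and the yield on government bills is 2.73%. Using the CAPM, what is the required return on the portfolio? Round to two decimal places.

β_Sable = 0.01086 / 0.02096 = 0.5181
β_Ivers = 0.03428 / 0.02096 = 1.6355
β_Calder = 0.04312 / 0.02096 = 2.0573
β_Fenwick = 0.01615 / 0.02096 = 0.7705
β_P = Σ w_i β_i = 0.30×0.5181 + 0.15×1.6355 + 0.28×2.0573 + 0.27×0.7705 = 1.1848
MRP = 11.21% − 2.73% = 8.48%
E(R_P) = R_f + β_P × MRP = 2.73% + 1.1848 × 8.48% = 12.78%

12.78%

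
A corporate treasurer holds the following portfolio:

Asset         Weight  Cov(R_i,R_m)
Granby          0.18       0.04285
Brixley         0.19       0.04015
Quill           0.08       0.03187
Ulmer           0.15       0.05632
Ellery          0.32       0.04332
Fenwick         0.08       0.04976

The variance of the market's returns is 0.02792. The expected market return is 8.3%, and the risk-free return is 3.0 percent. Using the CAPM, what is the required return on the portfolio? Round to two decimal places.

11.39%

β_Granby = 0.04285 / 0.02792 = 1.5347
β_Brixley = 0.04015 / 0.02792 = 1.4380
β_Quill = 0.03187 / 0.02792 = 1.1415
β_Ulmer = 0.05632 / 0.02792 = 2.0172
β_Ellery = 0.04332 / 0.02792 = 1.5516
β_Fenwick = 0.04976 / 0.02792 = 1.7822
β_P = Σ w_i β_i = 0.18×1.5347 + 0.19×1.4380 + 0.08×1.1415 + 0.15×2.0172 + 0.32×1.5516 + 0.08×1.7822 = 1.5825
MRP = 8.3% − 3.0% = 5.30%
E(R_P) = R_f + β_P × MRP = 3.0% + 1.5825 × 5.3% = 11.39%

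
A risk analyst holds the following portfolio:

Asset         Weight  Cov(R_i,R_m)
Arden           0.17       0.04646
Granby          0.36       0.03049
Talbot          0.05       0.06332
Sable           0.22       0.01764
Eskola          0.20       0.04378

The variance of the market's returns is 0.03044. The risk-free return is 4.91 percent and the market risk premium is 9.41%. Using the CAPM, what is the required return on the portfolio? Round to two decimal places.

β_Arden = 0.04646 / 0.03044 = 1.5263
β_Granby = 0.03049 / 0.03044 = 1.0016
β_Talbot = 0.06332 / 0.03044 = 2.0802
β_Sable = 0.01764 / 0.03044 = 0.5795
β_Eskola = 0.04378 / 0.03044 = 1.4382
β_P = Σ w_i β_i = 0.17×1.5263 + 0.36×1.0016 + 0.05×2.0802 + 0.22×0.5795 + 0.20×1.4382 = 1.1392
E(R_P) = R_f + β_P × MRP = 4.91% + 1.1392 × 9.41% = 15.63%

15.63%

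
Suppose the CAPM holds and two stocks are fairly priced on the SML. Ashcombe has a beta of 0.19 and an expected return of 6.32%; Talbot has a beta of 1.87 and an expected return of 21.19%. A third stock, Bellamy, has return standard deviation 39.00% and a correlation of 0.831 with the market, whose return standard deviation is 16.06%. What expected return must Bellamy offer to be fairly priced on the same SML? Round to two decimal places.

MRP = (21.19% − 6.32%) / (1.87 − 0.19) = 8.8512%
R_f = 6.32% − 0.19 × 8.8512% = 4.6383%
β_Bellamy = ρ·σ_i/σ_m = 0.831 × 39.00 / 16.06 = 2.0180
E(R_Bellamy) = R_f + β × MRP = 4.6383% + 2.0180 × 8.8512% = 22.50%

22.50%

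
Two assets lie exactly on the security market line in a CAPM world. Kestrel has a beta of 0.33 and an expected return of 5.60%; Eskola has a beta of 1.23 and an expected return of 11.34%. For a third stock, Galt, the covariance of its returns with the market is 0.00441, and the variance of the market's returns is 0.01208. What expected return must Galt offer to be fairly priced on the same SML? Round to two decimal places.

5.82%

MRP = (11.34% − 5.60%) / (1.23 − 0.33) = 6.3778%
R_f = 5.60% − 0.33 × 6.3778% = 3.4953%
β_Galt = Cov / Var(R_m) = 0.00441 / 0.01208 = 0.3651
E(R_Galt) = R_f + β × MRP = 3.4953% + 0.3651 × 6.3778% = 5.82%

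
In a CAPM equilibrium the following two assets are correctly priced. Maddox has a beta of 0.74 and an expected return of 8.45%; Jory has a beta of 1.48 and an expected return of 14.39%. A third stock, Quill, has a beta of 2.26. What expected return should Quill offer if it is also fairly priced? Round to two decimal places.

20.65%

MRP (SML slope) = (14.39% − 8.45%) / (1.48 − 0.74) = 5.94% / 0.74 = 8.0270%
R_f (intercept) = 8.45% − 0.74 × 8.0270% = 2.5100%
E(R_Quill) = R_f + β × MRP = 2.5100% + 2.26 × 8.0270% = 20.65%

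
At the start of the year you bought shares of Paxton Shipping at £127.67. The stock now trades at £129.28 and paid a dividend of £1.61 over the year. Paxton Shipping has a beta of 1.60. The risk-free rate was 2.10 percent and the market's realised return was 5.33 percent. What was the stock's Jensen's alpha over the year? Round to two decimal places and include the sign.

-4.75%

Realised HPR = (P1 + D1 − P0) / P0 = (129.28 + 1.61 − 127.67) / 127.67 = 3.22 / 127.67 = 2.5221%
MRP = 5.33% − 2.10% = 3.23%
CAPM required = R_f + β·MRP = 2.10% + 1.60 × 3.23% = 7.2680%
α = realised − required = 2.5221% − 7.2680% = -4.75%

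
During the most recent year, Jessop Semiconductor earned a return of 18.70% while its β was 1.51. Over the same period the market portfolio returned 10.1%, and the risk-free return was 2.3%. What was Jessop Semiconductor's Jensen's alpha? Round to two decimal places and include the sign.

Market excess return = 10.1% − 2.3% = 7.80%
CAPM benchmark = R_f + β(R_m − R_f) = 2.3% + 1.51 × 7.8% = 14.0780%
α = actual − benchmark = 18.70% − 14.0780% = +4.62%

+4.62%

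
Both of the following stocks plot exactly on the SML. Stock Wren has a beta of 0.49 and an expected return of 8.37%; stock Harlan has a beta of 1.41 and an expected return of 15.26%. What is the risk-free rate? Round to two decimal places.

Both satisfy E(R) = R_f + β·MRP, so the slope of the SML is
MRP = (15.26% − 8.37%) / (1.41 − 0.49) = 6.89% / 0.92 = 7.4891%
R_f = E(R_Wren) − β_Wren·MRP = 8.37% − 0.49 × 7.4891% = 4.7003%

4.70%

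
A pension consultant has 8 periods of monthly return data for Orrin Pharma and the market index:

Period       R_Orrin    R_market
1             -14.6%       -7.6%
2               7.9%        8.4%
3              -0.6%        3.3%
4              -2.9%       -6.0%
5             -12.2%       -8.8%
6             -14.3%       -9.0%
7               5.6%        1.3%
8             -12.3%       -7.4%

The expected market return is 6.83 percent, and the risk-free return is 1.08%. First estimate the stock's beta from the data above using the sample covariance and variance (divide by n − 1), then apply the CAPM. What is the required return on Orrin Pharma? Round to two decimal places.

Mean R_i = (-14.6 + 7.9 − 0.6 − 2.9 − 12.2 − 14.3 + 5.6 − 12.3) / 8 = -5.4250%
Mean R_m = (-7.6 + 8.4 + 3.3 − 6.0 − 8.8 − 9.0 + 1.3 − 7.4) / 8 = -3.2250%
Σ(R_i − R̄_i)(R_m − R̄_m) = 387.1350  ⇒  Cov = 387.1350 / 7 = 55.3050
Σ(R_m − R̄_m)² = 306.8950  ⇒  Var(R_m) = 306.8950 / 7 = 43.8421
β = Cov / Var(R_m) = 55.3050 / 43.8421 = 1.2615
MRP = 6.83% − 1.08% = 5.75%
E(R) = R_f + β × MRP = 1.08% + 1.2615 × 5.75% = 8.33%

8.33%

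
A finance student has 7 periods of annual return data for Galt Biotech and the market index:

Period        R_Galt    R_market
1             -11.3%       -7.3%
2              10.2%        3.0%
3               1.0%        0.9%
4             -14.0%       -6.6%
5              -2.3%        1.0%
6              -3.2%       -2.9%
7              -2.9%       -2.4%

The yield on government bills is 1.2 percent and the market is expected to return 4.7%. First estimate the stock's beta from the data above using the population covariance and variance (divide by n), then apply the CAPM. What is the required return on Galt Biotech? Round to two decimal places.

7.79%

Mean R_i = (-11.3 + 10.2 + 1.0 − 14.0 − 2.3 − 3.2 − 2.9) / 7 = -3.2143%
Mean R_m = (-7.3 + 3.0 + 0.9 − 6.6 + 1.0 − 2.9 − 2.4) / 7 = -2.0429%
Σ(R_i − R̄_i)(R_m − R̄_m) = 174.3657  ⇒  Cov = 174.3657 / 7 = 24.9094
Σ(R_m − R̄_m)² = 92.6171  ⇒  Var(R_m) = 92.6171 / 7 = 13.2310
β = Cov / Var(R_m) = 24.9094 / 13.2310 = 1.8827
MRP = 4.7% − 1.2% = 3.50%
E(R) = R_f + β × MRP = 1.2% + 1.8827 × 3.5% = 7.79%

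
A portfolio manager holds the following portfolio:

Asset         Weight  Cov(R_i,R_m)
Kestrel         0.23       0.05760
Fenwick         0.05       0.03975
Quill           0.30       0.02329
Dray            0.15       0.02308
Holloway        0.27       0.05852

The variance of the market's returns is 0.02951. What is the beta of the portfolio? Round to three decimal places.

β_Kestrel = 0.05760 / 0.02951 = 1.9519
β_Fenwick = 0.03975 / 0.02951 = 1.3470
β_Quill = 0.02329 / 0.02951 = 0.7892
β_Dray = 0.02308 / 0.02951 = 0.7821
β_Holloway = 0.05852 / 0.02951 = 1.9831
β_P = Σ w_i β_i = 0.23×1.9519 + 0.05×1.3470 + 0.30×0.7892 + 0.15×0.7821 + 0.27×1.9831 = 1.4058

1.406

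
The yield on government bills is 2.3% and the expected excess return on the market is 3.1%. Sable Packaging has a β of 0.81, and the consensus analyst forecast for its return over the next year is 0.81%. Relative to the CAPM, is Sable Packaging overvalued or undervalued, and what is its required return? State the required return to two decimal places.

Overvalued; required return 4.81%

Required return = R_f + β·MRP = 2.3% + 0.81 × 3.1% = 4.81%
Forecast 0.81% < required 4.81% → the stock plots below the SML → overvalued.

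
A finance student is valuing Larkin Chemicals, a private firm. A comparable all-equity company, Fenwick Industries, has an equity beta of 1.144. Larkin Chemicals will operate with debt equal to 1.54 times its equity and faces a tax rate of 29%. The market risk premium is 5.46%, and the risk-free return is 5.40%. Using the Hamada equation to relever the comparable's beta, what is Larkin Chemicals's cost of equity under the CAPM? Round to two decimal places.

β_L = β_U × [1 + (1 − t)(D/E)] = 1.144 × [1 + (1 − 0.29) × 1.54]
    = 1.144 × [1 + 0.71 × 1.54] = 1.144 × 2.0934 = 2.3948
E(R) = R_f + β_L × MRP = 5.40% + 2.3948 × 5.46% = 18.48%

18.48%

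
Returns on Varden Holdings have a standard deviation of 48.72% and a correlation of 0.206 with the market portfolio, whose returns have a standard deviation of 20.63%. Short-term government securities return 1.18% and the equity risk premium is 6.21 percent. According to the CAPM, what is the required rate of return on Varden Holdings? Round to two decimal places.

β = ρ × σ_i / σ_m = 0.206 × 48.72% / 20.63% = 0.4865
E(R) = 1.18% + 0.4865 × 6.21% = 4.20%

4.20%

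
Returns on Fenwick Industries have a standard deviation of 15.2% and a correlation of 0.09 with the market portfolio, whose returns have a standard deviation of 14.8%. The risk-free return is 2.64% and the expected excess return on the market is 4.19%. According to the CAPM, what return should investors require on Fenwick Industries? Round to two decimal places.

β = ρ × σ_i / σ_m = 0.09 × 15.2% / 14.8% = 0.0924
E(R) = 2.64% + 0.0924 × 4.19% = 3.03%

3.03%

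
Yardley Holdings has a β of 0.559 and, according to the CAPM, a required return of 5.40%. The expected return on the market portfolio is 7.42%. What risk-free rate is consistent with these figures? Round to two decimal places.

E(R) = R_f + β(E(R_m) − R_f) = R_f(1 − β) + β·E(R_m)
5.40% = R_f × (1 − 0.559) + 0.559 × 7.42%
5.40% = R_f × 0.441 + 4.14778%
R_f = (5.40% − 4.14778%) / 0.441 = 2.84%

2.84%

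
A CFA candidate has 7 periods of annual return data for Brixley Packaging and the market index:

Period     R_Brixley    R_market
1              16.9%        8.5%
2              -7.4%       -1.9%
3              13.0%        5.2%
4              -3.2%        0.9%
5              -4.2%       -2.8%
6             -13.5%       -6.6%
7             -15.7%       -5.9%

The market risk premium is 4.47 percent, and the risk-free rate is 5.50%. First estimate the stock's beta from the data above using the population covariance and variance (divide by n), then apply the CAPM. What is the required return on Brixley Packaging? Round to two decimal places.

Mean R_i = (16.9 − 7.4 + 13.0 − 3.2 − 4.2 − 13.5 − 15.7) / 7 = -2.0143%
Mean R_m = (8.5 − 1.9 + 5.2 + 0.9 − 2.8 − 6.6 − 5.9) / 7 = -0.3714%
Σ(R_i − R̄_i)(R_m − R̄_m) = 410.6829  ⇒  Cov = 410.6829 / 7 = 58.6690
Σ(R_m − R̄_m)² = 188.9543  ⇒  Var(R_m) = 188.9543 / 7 = 26.9935
β = Cov / Var(R_m) = 58.6690 / 26.9935 = 2.1734
E(R) = R_f + β × MRP = 5.50% + 2.1734 × 4.47% = 15.22%

15.22%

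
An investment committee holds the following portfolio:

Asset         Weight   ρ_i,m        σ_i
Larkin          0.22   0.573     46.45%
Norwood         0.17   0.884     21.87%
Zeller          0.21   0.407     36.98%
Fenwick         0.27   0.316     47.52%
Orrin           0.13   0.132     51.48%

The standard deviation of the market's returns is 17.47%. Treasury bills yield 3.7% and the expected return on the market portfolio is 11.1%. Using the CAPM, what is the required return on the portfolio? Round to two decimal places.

11.00%

β_Larkin = 0.573 × 46.45% / 17.47% = 1.5235
β_Norwood = 0.884 × 21.87% / 17.47% = 1.1066
β_Zeller = 0.407 × 36.98% / 17.47% = 0.8615
β_Fenwick = 0.316 × 47.52% / 17.47% = 0.8595
β_Orrin = 0.132 × 51.48% / 17.47% = 0.3890
β_P = Σ w_i β_i = 0.22×1.5235 + 0.17×1.1066 + 0.21×0.8615 + 0.27×0.8595 + 0.13×0.3890 = 0.9868
MRP = 11.1% − 3.7% = 7.40%
E(R_P) = R_f + β_P × MRP = 3.7% + 0.9868 × 7.4% = 11.00%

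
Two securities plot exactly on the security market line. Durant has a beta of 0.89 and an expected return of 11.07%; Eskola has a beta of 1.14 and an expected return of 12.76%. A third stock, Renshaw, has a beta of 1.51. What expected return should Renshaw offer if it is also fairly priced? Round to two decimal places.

MRP (SML slope) = (12.76% − 11.07%) / (1.14 − 0.89) = 1.69% / 0.25 = 6.7600%
R_f (intercept) = 11.07% − 0.89 × 6.7600% = 5.0536%
E(R_Renshaw) = R_f + β × MRP = 5.0536% + 1.51 × 6.7600% = 15.26%

15.26%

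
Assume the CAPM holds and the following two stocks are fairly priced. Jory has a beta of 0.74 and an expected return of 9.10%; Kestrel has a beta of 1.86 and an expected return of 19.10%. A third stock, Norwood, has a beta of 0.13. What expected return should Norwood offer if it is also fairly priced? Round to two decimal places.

MRP (SML slope) = (19.10% − 9.10%) / (1.86 − 0.74) = 10.00% / 1.12 = 8.9286%
R_f (intercept) = 9.10% − 0.74 × 8.9286% = 2.4928%
E(R_Norwood) = R_f + β × MRP = 2.4928% + 0.13 × 8.9286% = 3.65%

3.65%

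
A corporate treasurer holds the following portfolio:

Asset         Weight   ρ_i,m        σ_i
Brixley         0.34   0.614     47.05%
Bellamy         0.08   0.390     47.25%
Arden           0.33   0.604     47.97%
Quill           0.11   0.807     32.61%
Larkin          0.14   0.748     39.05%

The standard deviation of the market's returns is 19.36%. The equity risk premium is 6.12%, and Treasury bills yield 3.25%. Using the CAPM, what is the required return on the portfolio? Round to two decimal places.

12.05%

β_Brixley = 0.614 × 47.05% / 19.36% = 1.4922
β_Bellamy = 0.390 × 47.25% / 19.36% = 0.9518
β_Arden = 0.604 × 47.97% / 19.36% = 1.4966
β_Quill = 0.807 × 32.61% / 19.36% = 1.3593
β_Larkin = 0.748 × 39.05% / 19.36% = 1.5088
β_P = Σ w_i β_i = 0.34×1.4922 + 0.08×0.9518 + 0.33×1.4966 + 0.11×1.3593 + 0.14×1.5088 = 1.4381
E(R_P) = R_f + β_P × MRP = 3.25% + 1.4381 × 6.12% = 12.05%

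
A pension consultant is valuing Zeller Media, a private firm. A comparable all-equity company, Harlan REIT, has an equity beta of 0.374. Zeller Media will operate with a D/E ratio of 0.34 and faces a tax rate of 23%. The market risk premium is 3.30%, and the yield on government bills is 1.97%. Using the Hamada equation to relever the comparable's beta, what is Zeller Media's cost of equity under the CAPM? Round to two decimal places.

β_L = β_U × [1 + (1 − t)(D/E)] = 0.374 × [1 + (1 − 0.23) × 0.34]
    = 0.374 × [1 + 0.77 × 0.34] = 0.374 × 1.2618 = 0.4719
E(R) = R_f + β_L × MRP = 1.97% + 0.4719 × 3.30% = 3.53%

3.53%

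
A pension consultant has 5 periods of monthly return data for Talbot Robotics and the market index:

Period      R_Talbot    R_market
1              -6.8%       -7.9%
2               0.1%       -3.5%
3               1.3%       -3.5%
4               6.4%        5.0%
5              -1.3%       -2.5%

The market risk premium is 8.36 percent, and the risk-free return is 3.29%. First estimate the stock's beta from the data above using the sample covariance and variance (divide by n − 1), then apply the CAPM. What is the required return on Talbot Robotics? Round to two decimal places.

11.26%

Mean R_i = (-6.8 + 0.1 + 1.3 + 6.4 − 1.3) / 5 = -0.0600%
Mean R_m = (-7.9 − 3.5 − 3.5 + 5.0 − 2.5) / 5 = -2.4800%
Σ(R_i − R̄_i)(R_m − R̄_m) = 83.3260  ⇒  Cov = 83.3260 / 4 = 20.8315
Σ(R_m − R̄_m)² = 87.4080  ⇒  Var(R_m) = 87.4080 / 4 = 21.8520
β = Cov / Var(R_m) = 20.8315 / 21.8520 = 0.9533
E(R) = R_f + β × MRP = 3.29% + 0.9533 × 8.36% = 11.26%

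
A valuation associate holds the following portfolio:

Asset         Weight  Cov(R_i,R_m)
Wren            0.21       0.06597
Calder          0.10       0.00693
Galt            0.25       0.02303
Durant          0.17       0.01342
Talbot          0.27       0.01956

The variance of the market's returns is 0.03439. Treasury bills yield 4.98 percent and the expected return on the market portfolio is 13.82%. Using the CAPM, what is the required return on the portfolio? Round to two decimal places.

β_Wren = 0.06597 / 0.03439 = 1.9183
β_Calder = 0.00693 / 0.03439 = 0.2015
β_Galt = 0.02303 / 0.03439 = 0.6697
β_Durant = 0.01342 / 0.03439 = 0.3902
β_Talbot = 0.01956 / 0.03439 = 0.5688
β_P = Σ w_i β_i = 0.21×1.9183 + 0.10×0.2015 + 0.25×0.6697 + 0.17×0.3902 + 0.27×0.5688 = 0.8103
MRP = 13.82% − 4.98% = 8.84%
E(R_P) = R_f + β_P × MRP = 4.98% + 0.8103 × 8.84% = 12.14%

12.14%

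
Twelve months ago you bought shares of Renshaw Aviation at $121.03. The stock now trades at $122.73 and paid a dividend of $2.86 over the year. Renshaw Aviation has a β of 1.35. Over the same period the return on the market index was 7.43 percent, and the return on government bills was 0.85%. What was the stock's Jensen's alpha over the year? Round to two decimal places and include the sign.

-5.97%

Realised HPR = (P1 + D1 − P0) / P0 = (122.73 + 2.86 − 121.03) / 121.03 = 4.56 / 121.03 = 3.7677%
MRP = 7.43% − 0.85% = 6.58%
CAPM required = R_f + β·MRP = 0.85% + 1.35 × 6.58% = 9.7330%
α = realised − required = 3.7677% − 9.7330% = -5.97%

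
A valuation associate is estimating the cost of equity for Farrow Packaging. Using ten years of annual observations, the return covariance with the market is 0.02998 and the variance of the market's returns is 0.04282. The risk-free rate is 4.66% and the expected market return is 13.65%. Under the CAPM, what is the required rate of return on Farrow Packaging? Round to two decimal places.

10.95%

β = Cov(R_i, R_m) / Var(R_m) = 0.02998 / 0.04282 = 0.7001
MRP = 13.65% − 4.66% = 8.99%
E(R) = R_f + β × MRP = 4.66% + 0.7001 × 8.99% = 10.95%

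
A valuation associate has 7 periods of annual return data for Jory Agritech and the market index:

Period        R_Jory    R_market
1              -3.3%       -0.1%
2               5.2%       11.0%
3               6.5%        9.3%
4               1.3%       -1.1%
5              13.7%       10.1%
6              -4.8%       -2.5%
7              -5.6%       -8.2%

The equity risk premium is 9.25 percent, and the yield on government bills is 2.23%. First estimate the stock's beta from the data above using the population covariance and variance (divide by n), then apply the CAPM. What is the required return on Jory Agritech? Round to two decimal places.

9.91%

Mean R_i = (-3.3 + 5.2 + 6.5 + 1.3 + 13.7 − 4.8 − 5.6) / 7 = 1.8571%
Mean R_m = (-0.1 + 11.0 + 9.3 − 1.1 + 10.1 − 2.5 − 8.2) / 7 = 2.6429%
Σ(R_i − R̄_i)(R_m − R̄_m) = 278.4829  ⇒  Cov = 278.4829 / 7 = 39.7833
Σ(R_m − R̄_m)² = 335.3171  ⇒  Var(R_m) = 335.3171 / 7 = 47.9024
β = Cov / Var(R_m) = 39.7833 / 47.9024 = 0.8305
E(R) = R_f + β × MRP = 2.23% + 0.8305 × 9.25% = 9.91%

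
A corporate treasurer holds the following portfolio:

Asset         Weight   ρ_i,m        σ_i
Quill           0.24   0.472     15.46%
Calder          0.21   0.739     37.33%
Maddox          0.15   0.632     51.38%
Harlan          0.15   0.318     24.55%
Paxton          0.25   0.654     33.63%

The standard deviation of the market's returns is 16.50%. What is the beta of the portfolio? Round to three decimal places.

1.157

β_Quill = 0.472 × 15.46% / 16.50% = 0.4422
β_Calder = 0.739 × 37.33% / 16.50% = 1.6719
β_Maddox = 0.632 × 51.38% / 16.50% = 1.9680
β_Harlan = 0.318 × 24.55% / 16.50% = 0.4731
β_Paxton = 0.654 × 33.63% / 16.50% = 1.3330
β_P = Σ w_i β_i = 0.24×0.4422 + 0.21×1.6719 + 0.15×1.9680 + 0.15×0.4731 + 0.25×1.3330 = 1.1566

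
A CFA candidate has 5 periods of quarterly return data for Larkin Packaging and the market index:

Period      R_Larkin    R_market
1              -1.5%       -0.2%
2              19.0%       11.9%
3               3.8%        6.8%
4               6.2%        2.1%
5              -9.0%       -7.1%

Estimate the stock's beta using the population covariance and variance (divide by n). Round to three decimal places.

1.354

Mean R_i = (-1.5 + 19.0 + 3.8 + 6.2 − 9.0) / 5 = 3.7000%
Mean R_m = (-0.2 + 11.9 + 6.8 + 2.1 − 7.1) / 5 = 2.7000%
Σ(R_i − R̄_i)(R_m − R̄_m) = 279.2100  ⇒  Cov = 279.2100 / 5 = 55.8420
Σ(R_m − R̄_m)² = 206.2600  ⇒  Var(R_m) = 206.2600 / 5 = 41.2520
β = Cov / Var(R_m) = 55.8420 / 41.2520 = 1.3537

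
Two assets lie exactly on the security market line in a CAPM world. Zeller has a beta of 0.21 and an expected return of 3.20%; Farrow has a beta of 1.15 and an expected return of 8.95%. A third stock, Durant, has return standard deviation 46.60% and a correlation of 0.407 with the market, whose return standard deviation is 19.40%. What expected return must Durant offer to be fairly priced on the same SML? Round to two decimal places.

7.90%

MRP = (8.95% − 3.20%) / (1.15 − 0.21) = 6.1170%
R_f = 3.20% − 0.21 × 6.1170% = 1.9154%
β_Durant = ρ·σ_i/σ_m = 0.407 × 46.60 / 19.40 = 0.9776
E(R_Durant) = R_f + β × MRP = 1.9154% + 0.9776 × 6.1170% = 7.90%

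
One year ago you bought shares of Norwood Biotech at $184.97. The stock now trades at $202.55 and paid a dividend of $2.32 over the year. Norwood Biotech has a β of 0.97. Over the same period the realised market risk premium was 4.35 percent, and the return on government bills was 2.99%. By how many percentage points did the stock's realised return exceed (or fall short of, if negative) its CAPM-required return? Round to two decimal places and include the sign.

+3.55%

Realised HPR = (P1 + D1 − P0) / P0 = (202.55 + 2.32 − 184.97) / 184.97 = 19.90 / 184.97 = 10.7585%
CAPM required = R_f + β·MRP = 2.99% + 0.97 × 4.35% = 7.2095%
α = realised − required = 10.7585% − 7.2095% = +3.55%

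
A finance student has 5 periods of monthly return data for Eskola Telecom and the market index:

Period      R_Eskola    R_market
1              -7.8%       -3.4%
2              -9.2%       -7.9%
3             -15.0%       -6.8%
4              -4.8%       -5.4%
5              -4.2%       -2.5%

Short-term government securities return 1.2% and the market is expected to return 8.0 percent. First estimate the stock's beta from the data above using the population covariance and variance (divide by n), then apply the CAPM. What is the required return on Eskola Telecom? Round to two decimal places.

Mean R_i = (-7.8 − 9.2 − 15.0 − 4.8 − 4.2) / 5 = -8.2000%
Mean R_m = (-3.4 − 7.9 − 6.8 − 5.4 − 2.5) / 5 = -5.2000%
Σ(R_i − R̄_i)(R_m − R̄_m) = 24.4200  ⇒  Cov = 24.4200 / 5 = 4.8840
Σ(R_m − R̄_m)² = 20.4200  ⇒  Var(R_m) = 20.4200 / 5 = 4.0840
β = Cov / Var(R_m) = 4.8840 / 4.0840 = 1.1959
MRP = 8.0% − 1.2% = 6.80%
E(R) = R_f + β × MRP = 1.2% + 1.1959 × 6.8% = 9.33%

9.33%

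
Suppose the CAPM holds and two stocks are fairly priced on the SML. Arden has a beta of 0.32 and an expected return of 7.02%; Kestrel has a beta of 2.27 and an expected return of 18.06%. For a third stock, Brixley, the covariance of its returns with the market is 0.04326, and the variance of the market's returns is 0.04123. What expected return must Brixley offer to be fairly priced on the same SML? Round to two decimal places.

MRP = (18.06% − 7.02%) / (2.27 − 0.32) = 5.6615%
R_f = 7.02% − 0.32 × 5.6615% = 5.2083%
β_Brixley = Cov / Var(R_m) = 0.04326 / 0.04123 = 1.0492
E(R_Brixley) = R_f + β × MRP = 5.2083% + 1.0492 × 5.6615% = 11.15%

11.15%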